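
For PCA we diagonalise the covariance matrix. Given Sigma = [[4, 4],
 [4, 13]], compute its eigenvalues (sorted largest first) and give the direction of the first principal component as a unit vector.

Step 1 — characteristic polynomial of 2×2 Sigma:
  det(Sigma - λI) = λ² - trace · λ + det = 0.
  trace = 4 + 13 = 17, det = 4·13 - (4)² = 36.
Step 2 — discriminant:
  Δ = trace² - 4·det = 289 - 144 = 145.
Step 3 — eigenvalues:
  λ = (trace ± √Δ)/2 = (17 ± 12.0416)/2,
  λ_1 = 14.5208,  λ_2 = 2.4792.

Step 4 — unit eigenvector for λ_1: solve (Sigma - λ_1 I)v = 0. First row:
  (4 - 14.5208)·v_x + (4)·v_y = 0, i.e. (-10.5208)·v_x + (4)·v_y = 0,
  so v ∝ (b, λ_1 - a) = (4, 10.5208) = u.
  ||u|| = √((4)² + (10.5208)²) = √(126.6872) ≈ 11.2555,
  v_1 = u/||u|| ≈ (0.3554, 0.9347) (||v_1|| = 1).

λ_1 = 14.5208,  λ_2 = 2.4792;  v_1 ≈ (0.3554, 0.9347)


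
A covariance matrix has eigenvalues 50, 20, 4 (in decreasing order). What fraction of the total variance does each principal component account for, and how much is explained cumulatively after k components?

Step 1 — total variance = trace(Sigma) = Σ λ_i = 50 + 20 + 4 = 74.

Step 2 — fraction explained by component i = λ_i / Σ λ:
  PC1: 50/74 = 0.6757
  PC2: 20/74 = 0.2703
  PC3: 4/74 = 0.0541

Step 3 — cumulative fraction after k components = (λ_1 + ... + λ_k) / Σ λ:
  k = 1: 50/74 = 0.6757
  k = 2: (50 + 20)/74 = 70/74 = 0.9459
  k = 3: (50 + 20 + 4)/74 = 74/74 = 1

Summary (fraction, with percent):

explained: PC1 0.6757 (67.57%), PC2 0.2703 (27.03%), PC3 0.0541 (5.41%);  cumulative: 0.6757, 0.9459, 1


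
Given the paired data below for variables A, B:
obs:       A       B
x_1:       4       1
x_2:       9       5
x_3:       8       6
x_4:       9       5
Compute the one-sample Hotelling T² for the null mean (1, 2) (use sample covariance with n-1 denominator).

Step 1 — sample mean vector:
  mean(A) = (4 + 9 + 8 + 9) / 4 = 30/4 = 7.5
  mean(B) = (1 + 5 + 6 + 5) / 4 = 17/4 = 4.25
  x̄ = (7.5, 4.25),  deviation x̄ - mu_0 = (7.5, 4.25) - (1, 2) = (6.5, 2.25).

Step 2 — sample covariance matrix, S[i,j] = (1/(n-1)) · Σ_k (x_{k,i} - mean_i) · (x_{k,j} - mean_j), divisor n-1 = 3:
  S[A,A] = ((-3.5)·(-3.5) + (1.5)·(1.5) + (0.5)·(0.5) + (1.5)·(1.5)) / 3 = 17/3 = 5.6667
  S[A,B] = ((-3.5)·(-3.25) + (1.5)·(0.75) + (0.5)·(1.75) + (1.5)·(0.75)) / 3 = 14.5/3 = 4.8333
  S[B,B] = ((-3.25)·(-3.25) + (0.75)·(0.75) + (1.75)·(1.75) + (0.75)·(0.75)) / 3 = 14.75/3 = 4.9167
  S = [[5.6667, 4.8333],
 [4.8333, 4.9167]].

Step 3 — invert S. det(S) = 5.6667·4.9167 - (4.8333)² = 4.5.
  S^{-1} = (1/det) · [[d, -b], [-b, a]] = [[1.0926, -1.0741],
 [-1.0741, 1.2593]].

Step 4 — quadratic form (x̄ - mu_0)^T · S^{-1} · (x̄ - mu_0):
  S^{-1} · (x̄ - mu_0) = (4.6852, -4.1481),
  (x̄ - mu_0)^T · [...] = (6.5)·(4.6852) + (2.25)·(-4.1481) = 21.1204.

Step 5 — scale by n: T² = 4 · 21.1204 = 84.4815.

T² ≈ 84.4815


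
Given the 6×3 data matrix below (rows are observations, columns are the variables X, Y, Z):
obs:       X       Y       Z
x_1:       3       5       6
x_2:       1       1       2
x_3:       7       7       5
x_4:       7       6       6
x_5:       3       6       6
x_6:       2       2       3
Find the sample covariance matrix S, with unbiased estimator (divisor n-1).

Step 1 — column means:
  mean(X) = (3 + 1 + 7 + 7 + 3 + 2) / 6 = 23/6 = 3.8333
  mean(Y) = (5 + 1 + 7 + 6 + 6 + 2) / 6 = 27/6 = 4.5
  mean(Z) = (6 + 2 + 5 + 6 + 6 + 3) / 6 = 28/6 = 4.6667

Step 2 — sample covariance S[i,j] = (1/(n-1)) · Σ_k (x_{k,i} - mean_i) · (x_{k,j} - mean_j), with n-1 = 5.
  S[X,X] = ((-0.8333)·(-0.8333) + (-2.8333)·(-2.8333) + (3.1667)·(3.1667) + (3.1667)·(3.1667) + (-0.8333)·(-0.8333) + (-1.8333)·(-1.8333)) / 5 = 32.8333/5 = 6.5667
  S[X,Y] = ((-0.8333)·(0.5) + (-2.8333)·(-3.5) + (3.1667)·(2.5) + (3.1667)·(1.5) + (-0.8333)·(1.5) + (-1.8333)·(-2.5)) / 5 = 25.5/5 = 5.1
  S[X,Z] = ((-0.8333)·(1.3333) + (-2.8333)·(-2.6667) + (3.1667)·(0.3333) + (3.1667)·(1.3333) + (-0.8333)·(1.3333) + (-1.8333)·(-1.6667)) / 5 = 13.6667/5 = 2.7333
  S[Y,Y] = ((0.5)·(0.5) + (-3.5)·(-3.5) + (2.5)·(2.5) + (1.5)·(1.5) + (1.5)·(1.5) + (-2.5)·(-2.5)) / 5 = 29.5/5 = 5.9
  S[Y,Z] = ((0.5)·(1.3333) + (-3.5)·(-2.6667) + (2.5)·(0.3333) + (1.5)·(1.3333) + (1.5)·(1.3333) + (-2.5)·(-1.6667)) / 5 = 19/5 = 3.8
  S[Z,Z] = ((1.3333)·(1.3333) + (-2.6667)·(-2.6667) + (0.3333)·(0.3333) + (1.3333)·(1.3333) + (1.3333)·(1.3333) + (-1.6667)·(-1.6667)) / 5 = 15.3333/5 = 3.0667

S is symmetric (S[j,i] = S[i,j]). Assembling:

S = [[6.5667, 5.1, 2.7333],
 [5.1, 5.9, 3.8],
 [2.7333, 3.8, 3.0667]]


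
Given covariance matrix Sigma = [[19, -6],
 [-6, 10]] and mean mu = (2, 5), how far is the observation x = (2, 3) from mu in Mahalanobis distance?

Step 1 — centre the observation: (x - mu) = (0, -2).

Step 2 — invert Sigma. det(Sigma) = 19·10 - (-6)² = 154.
  Sigma^{-1} = (1/det) · [[d, -b], [-b, a]] = [[0.0649, 0.039],
 [0.039, 0.1234]].

Step 3 — form the quadratic (x - mu)^T · Sigma^{-1} · (x - mu):
  Sigma^{-1} · (x - mu) = (-0.0779, -0.2468).
  (x - mu)^T · [Sigma^{-1} · (x - mu)] = (0)·(-0.0779) + (-2)·(-0.2468) = 0.4935.

Step 4 — take square root: d = √(0.4935) ≈ 0.7025.

d(x, mu) = √(0.4935) ≈ 0.7025


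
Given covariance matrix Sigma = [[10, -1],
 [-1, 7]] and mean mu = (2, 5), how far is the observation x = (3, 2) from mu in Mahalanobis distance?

Step 1 — centre the observation: (x - mu) = (1, -3).

Step 2 — invert Sigma. det(Sigma) = 10·7 - (-1)² = 69.
  Sigma^{-1} = (1/det) · [[d, -b], [-b, a]] = [[0.1014, 0.0145],
 [0.0145, 0.1449]].

Step 3 — form the quadratic (x - mu)^T · Sigma^{-1} · (x - mu):
  Sigma^{-1} · (x - mu) = (0.058, -0.4203).
  (x - mu)^T · [Sigma^{-1} · (x - mu)] = (1)·(0.058) + (-3)·(-0.4203) = 1.3188.

Step 4 — take square root: d = √(1.3188) ≈ 1.1484.

d(x, mu) = √(1.3188) ≈ 1.1484


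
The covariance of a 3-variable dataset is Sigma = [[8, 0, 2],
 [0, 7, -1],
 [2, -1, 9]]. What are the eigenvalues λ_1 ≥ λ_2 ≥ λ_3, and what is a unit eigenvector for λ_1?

Step 1 — characteristic polynomial p(λ) = det(λI - Sigma) = λ³ - tr·λ² + c_1·λ - det, where tr = trace, c_1 = sum of the principal 2×2 minors, det = det(Sigma):
  tr = 8 + 7 + 9 = 24,
  c_1 = (8·7 - (0)²) + (8·9 - (2)²) + (7·9 - (-1)²) = 56 + 68 + 62 = 186,
  det = 8·(7·9 - (-1)²) - (0)·((0)·9 - (-1)·(2)) + (2)·((0)·(-1) - 7·(2)) = 8·(62) - (0)·(2) + (2)·(-14) = 468.
  So p(λ) = λ³ - 24λ² + 186λ - 468.
Step 2 — look for an integer root (rational root theorem: any rational root is an integer divisor of 468). Testing λ = 6:
  p(6) = 216 - 864 + 1116 - 468 = 0  ✓
  Dividing out (λ - 6): p(λ) = (λ - 6)(λ² - 18λ + 78).
Step 3 — remaining eigenvalues from the quadratic λ² - 18λ + 78 = 0:
  Δ = 18² - 4·78 = 324 - 312 = 12,  λ = (18 ± √12)/2 = (18 ± 3.4641)/2 ≈ 10.7321 or 7.2679.
  Sorted: λ_1 = 10.7321,  λ_2 = 7.2679,  λ_3 = 6  (check: sum = 24 = tr ✓).

Step 4 — unit eigenvector for λ_1 ≈ 10.7321: v spans the null space of (Sigma - λ_1 I), whose rows are
  r_1 = (-2.7321, 0, 2),  r_2 = (0, -3.7321, -1),  r_3 = (2, -1, -1.7321).
  v is orthogonal to every row, so take v ∝ r_1 × r_2 = ((0)·(-1) - (2)·(-3.7321), (2)·(0) - (-2.7321)·(-1), (-2.7321)·(-3.7321) - (0)·(0)) ≈ (7.4641, -2.7321, 10.1962).
  Let u = (7.4641, -2.7321, 10.1962).
  ||u|| = √((7.4641)² + (-2.7321)² + (10.1962)²) = √(167.1384) ≈ 12.9282,  v_1 = u/||u|| ≈ (0.5774, -0.2113, 0.7887) (||v_1|| = 1).

λ_1 = 10.7321,  λ_2 = 7.2679,  λ_3 = 6;  v_1 ≈ (0.5774, -0.2113, 0.7887)


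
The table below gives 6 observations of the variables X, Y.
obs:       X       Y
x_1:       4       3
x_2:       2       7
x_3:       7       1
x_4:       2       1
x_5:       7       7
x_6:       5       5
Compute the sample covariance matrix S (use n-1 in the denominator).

Step 1 — column means:
  mean(X) = (4 + 2 + 7 + 2 + 7 + 5) / 6 = 27/6 = 4.5
  mean(Y) = (3 + 7 + 1 + 1 + 7 + 5) / 6 = 24/6 = 4

Step 2 — sample covariance S[i,j] = (1/(n-1)) · Σ_k (x_{k,i} - mean_i) · (x_{k,j} - mean_j), with n-1 = 5.
  S[X,X] = ((-0.5)·(-0.5) + (-2.5)·(-2.5) + (2.5)·(2.5) + (-2.5)·(-2.5) + (2.5)·(2.5) + (0.5)·(0.5)) / 5 = 25.5/5 = 5.1
  S[X,Y] = ((-0.5)·(-1) + (-2.5)·(3) + (2.5)·(-3) + (-2.5)·(-3) + (2.5)·(3) + (0.5)·(1)) / 5 = 1/5 = 0.2
  S[Y,Y] = ((-1)·(-1) + (3)·(3) + (-3)·(-3) + (-3)·(-3) + (3)·(3) + (1)·(1)) / 5 = 38/5 = 7.6

S is symmetric (S[j,i] = S[i,j]). Assembling:

S = [[5.1, 0.2],
 [0.2, 7.6]]


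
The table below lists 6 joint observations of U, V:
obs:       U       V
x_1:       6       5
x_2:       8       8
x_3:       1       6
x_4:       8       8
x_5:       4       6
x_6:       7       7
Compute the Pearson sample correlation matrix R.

Step 1 — column means:
  mean(U) = (6 + 8 + 1 + 8 + 4 + 7) / 6 = 34/6 = 5.6667
  mean(V) = (5 + 8 + 6 + 8 + 6 + 7) / 6 = 40/6 = 6.6667

Step 2 — sample variances and covariances s[i,j] = (1/(n-1)) · Σ_k (x_{k,i} - mean_i) · (x_{k,j} - mean_j), with n-1 = 5:
  s[U,U] = ((0.3333)·(0.3333) + (2.3333)·(2.3333) + (-4.6667)·(-4.6667) + (2.3333)·(2.3333) + (-1.6667)·(-1.6667) + (1.3333)·(1.3333)) / 5 = 37.3333/5 = 7.4667
  s[U,V] = ((0.3333)·(-1.6667) + (2.3333)·(1.3333) + (-4.6667)·(-0.6667) + (2.3333)·(1.3333) + (-1.6667)·(-0.6667) + (1.3333)·(0.3333)) / 5 = 10.3333/5 = 2.0667
  s[V,V] = ((-1.6667)·(-1.6667) + (1.3333)·(1.3333) + (-0.6667)·(-0.6667) + (1.3333)·(1.3333) + (-0.6667)·(-0.6667) + (0.3333)·(0.3333)) / 5 = 7.3333/5 = 1.4667
  Sample standard deviations s_i = √(s[i,i]):
  s(U) = √(7.4667) = 2.7325
  s(V) = √(1.4667) = 1.2111

Step 3 — r_{ij} = s_{ij} / (s_i · s_j):
  r[U,U] = 1 (diagonal).
  r[U,V] = 2.0667 / (2.7325 · 1.2111) = 2.0667 / 3.3092 = 0.6245
  r[V,V] = 1 (diagonal).

R is symmetric with unit diagonal. Assembling:

R = [[1, 0.6245],
 [0.6245, 1]]


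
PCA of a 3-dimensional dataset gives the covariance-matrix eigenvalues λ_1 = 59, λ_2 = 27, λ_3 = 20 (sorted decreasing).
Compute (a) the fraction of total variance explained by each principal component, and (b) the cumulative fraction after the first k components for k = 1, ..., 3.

Step 1 — total variance = trace(Sigma) = Σ λ_i = 59 + 27 + 20 = 106.

Step 2 — fraction explained by component i = λ_i / Σ λ:
  PC1: 59/106 = 0.5566
  PC2: 27/106 = 0.2547
  PC3: 20/106 = 0.1887

Step 3 — cumulative fraction after k components = (λ_1 + ... + λ_k) / Σ λ:
  k = 1: 59/106 = 0.5566
  k = 2: (59 + 27)/106 = 86/106 = 0.8113
  k = 3: (59 + 27 + 20)/106 = 106/106 = 1

Summary (fraction, with percent):

explained: PC1 0.5566 (55.66%), PC2 0.2547 (25.47%), PC3 0.1887 (18.87%);  cumulative: 0.5566, 0.8113, 1


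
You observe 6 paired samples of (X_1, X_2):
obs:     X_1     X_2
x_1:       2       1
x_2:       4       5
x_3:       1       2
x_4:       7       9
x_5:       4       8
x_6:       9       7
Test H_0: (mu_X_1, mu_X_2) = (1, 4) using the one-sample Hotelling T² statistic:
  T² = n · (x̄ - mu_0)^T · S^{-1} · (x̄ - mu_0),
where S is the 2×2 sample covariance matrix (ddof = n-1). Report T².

Step 1 — sample mean vector:
  mean(X_1) = (2 + 4 + 1 + 7 + 4 + 9) / 6 = 27/6 = 4.5
  mean(X_2) = (1 + 5 + 2 + 9 + 8 + 7) / 6 = 32/6 = 5.3333
  x̄ = (4.5, 5.3333),  deviation x̄ - mu_0 = (4.5, 5.3333) - (1, 4) = (3.5, 1.3333).

Step 2 — sample covariance matrix, S[i,j] = (1/(n-1)) · Σ_k (x_{k,i} - mean_i) · (x_{k,j} - mean_j), divisor n-1 = 5:
  S[X_1,X_1] = ((-2.5)·(-2.5) + (-0.5)·(-0.5) + (-3.5)·(-3.5) + (2.5)·(2.5) + (-0.5)·(-0.5) + (4.5)·(4.5)) / 5 = 45.5/5 = 9.1
  S[X_1,X_2] = ((-2.5)·(-4.3333) + (-0.5)·(-0.3333) + (-3.5)·(-3.3333) + (2.5)·(3.6667) + (-0.5)·(2.6667) + (4.5)·(1.6667)) / 5 = 38/5 = 7.6
  S[X_2,X_2] = ((-4.3333)·(-4.3333) + (-0.3333)·(-0.3333) + (-3.3333)·(-3.3333) + (3.6667)·(3.6667) + (2.6667)·(2.6667) + (1.6667)·(1.6667)) / 5 = 53.3333/5 = 10.6667
  S = [[9.1, 7.6],
 [7.6, 10.6667]].

Step 3 — invert S. det(S) = 9.1·10.6667 - (7.6)² = 39.3067.
  S^{-1} = (1/det) · [[d, -b], [-b, a]] = [[0.2714, -0.1934],
 [-0.1934, 0.2315]].

Step 4 — quadratic form (x̄ - mu_0)^T · S^{-1} · (x̄ - mu_0):
  S^{-1} · (x̄ - mu_0) = (0.692, -0.368),
  (x̄ - mu_0)^T · [...] = (3.5)·(0.692) + (1.3333)·(-0.368) = 1.9313.

Step 5 — scale by n: T² = 6 · 1.9313 = 11.5875.

T² ≈ 11.5875


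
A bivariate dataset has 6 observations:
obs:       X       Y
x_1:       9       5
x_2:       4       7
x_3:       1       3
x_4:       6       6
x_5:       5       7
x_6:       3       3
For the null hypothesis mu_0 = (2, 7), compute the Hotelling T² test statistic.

Step 1 — sample mean vector:
  mean(X) = (9 + 4 + 1 + 6 + 5 + 3) / 6 = 28/6 = 4.6667
  mean(Y) = (5 + 7 + 3 + 6 + 7 + 3) / 6 = 31/6 = 5.1667
  x̄ = (4.6667, 5.1667),  deviation x̄ - mu_0 = (4.6667, 5.1667) - (2, 7) = (2.6667, -1.8333).

Step 2 — sample covariance matrix, S[i,j] = (1/(n-1)) · Σ_k (x_{k,i} - mean_i) · (x_{k,j} - mean_j), divisor n-1 = 5:
  S[X,X] = ((4.3333)·(4.3333) + (-0.6667)·(-0.6667) + (-3.6667)·(-3.6667) + (1.3333)·(1.3333) + (0.3333)·(0.3333) + (-1.6667)·(-1.6667)) / 5 = 37.3333/5 = 7.4667
  S[X,Y] = ((4.3333)·(-0.1667) + (-0.6667)·(1.8333) + (-3.6667)·(-2.1667) + (1.3333)·(0.8333) + (0.3333)·(1.8333) + (-1.6667)·(-2.1667)) / 5 = 11.3333/5 = 2.2667
  S[Y,Y] = ((-0.1667)·(-0.1667) + (1.8333)·(1.8333) + (-2.1667)·(-2.1667) + (0.8333)·(0.8333) + (1.8333)·(1.8333) + (-2.1667)·(-2.1667)) / 5 = 16.8333/5 = 3.3667
  S = [[7.4667, 2.2667],
 [2.2667, 3.3667]].

Step 3 — invert S. det(S) = 7.4667·3.3667 - (2.2667)² = 20.
  S^{-1} = (1/det) · [[d, -b], [-b, a]] = [[0.1683, -0.1133],
 [-0.1133, 0.3733]].

Step 4 — quadratic form (x̄ - mu_0)^T · S^{-1} · (x̄ - mu_0):
  S^{-1} · (x̄ - mu_0) = (0.6567, -0.9867),
  (x̄ - mu_0)^T · [...] = (2.6667)·(0.6567) + (-1.8333)·(-0.9867) = 3.56.

Step 5 — scale by n: T² = 6 · 3.56 = 21.36.

T² ≈ 21.36


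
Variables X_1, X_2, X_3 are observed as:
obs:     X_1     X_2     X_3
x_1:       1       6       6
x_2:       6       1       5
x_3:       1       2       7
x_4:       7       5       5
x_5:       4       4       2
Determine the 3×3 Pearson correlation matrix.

Step 1 — column means:
  mean(X_1) = (1 + 6 + 1 + 7 + 4) / 5 = 19/5 = 3.8
  mean(X_2) = (6 + 1 + 2 + 5 + 4) / 5 = 18/5 = 3.6
  mean(X_3) = (6 + 5 + 7 + 5 + 2) / 5 = 25/5 = 5

Step 2 — sample variances and covariances s[i,j] = (1/(n-1)) · Σ_k (x_{k,i} - mean_i) · (x_{k,j} - mean_j), with n-1 = 4:
  s[X_1,X_1] = ((-2.8)·(-2.8) + (2.2)·(2.2) + (-2.8)·(-2.8) + (3.2)·(3.2) + (0.2)·(0.2)) / 4 = 30.8/4 = 7.7
  s[X_1,X_2] = ((-2.8)·(2.4) + (2.2)·(-2.6) + (-2.8)·(-1.6) + (3.2)·(1.4) + (0.2)·(0.4)) / 4 = -3.4/4 = -0.85
  s[X_1,X_3] = ((-2.8)·(1) + (2.2)·(0) + (-2.8)·(2) + (3.2)·(0) + (0.2)·(-3)) / 4 = -9/4 = -2.25
  s[X_2,X_2] = ((2.4)·(2.4) + (-2.6)·(-2.6) + (-1.6)·(-1.6) + (1.4)·(1.4) + (0.4)·(0.4)) / 4 = 17.2/4 = 4.3
  s[X_2,X_3] = ((2.4)·(1) + (-2.6)·(0) + (-1.6)·(2) + (1.4)·(0) + (0.4)·(-3)) / 4 = -2/4 = -0.5
  s[X_3,X_3] = ((1)·(1) + (0)·(0) + (2)·(2) + (0)·(0) + (-3)·(-3)) / 4 = 14/4 = 3.5
  Sample standard deviations s_i = √(s[i,i]):
  s(X_1) = √(7.7) = 2.7749
  s(X_2) = √(4.3) = 2.0736
  s(X_3) = √(3.5) = 1.8708

Step 3 — r_{ij} = s_{ij} / (s_i · s_j):
  r[X_1,X_1] = 1 (diagonal).
  r[X_1,X_2] = -0.85 / (2.7749 · 2.0736) = -0.85 / 5.7541 = -0.1477
  r[X_1,X_3] = -2.25 / (2.7749 · 1.8708) = -2.25 / 5.1913 = -0.4334
  r[X_2,X_2] = 1 (diagonal).
  r[X_2,X_3] = -0.5 / (2.0736 · 1.8708) = -0.5 / 3.8794 = -0.1289
  r[X_3,X_3] = 1 (diagonal).

R is symmetric with unit diagonal. Assembling:

R = [[1, -0.1477, -0.4334],
 [-0.1477, 1, -0.1289],
 [-0.4334, -0.1289, 1]]


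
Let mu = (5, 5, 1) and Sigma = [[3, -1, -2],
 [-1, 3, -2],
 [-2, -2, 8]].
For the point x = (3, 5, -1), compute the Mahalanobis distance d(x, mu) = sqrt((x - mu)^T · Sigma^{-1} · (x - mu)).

Step 1 — centre the observation: (x - mu) = (-2, 0, -2).

Step 2 — invert Sigma (cofactor / det for 3×3, or solve directly):
  Sigma^{-1} = [[0.625, 0.375, 0.25],
 [0.375, 0.625, 0.25],
 [0.25, 0.25, 0.25]].

Step 3 — form the quadratic (x - mu)^T · Sigma^{-1} · (x - mu):
  Sigma^{-1} · (x - mu) = (-1.75, -1.25, -1).
  (x - mu)^T · [Sigma^{-1} · (x - mu)] = (-2)·(-1.75) + (0)·(-1.25) + (-2)·(-1) = 5.5.

Step 4 — take square root: d = √(5.5) ≈ 2.3452.

d(x, mu) = √(5.5) ≈ 2.3452


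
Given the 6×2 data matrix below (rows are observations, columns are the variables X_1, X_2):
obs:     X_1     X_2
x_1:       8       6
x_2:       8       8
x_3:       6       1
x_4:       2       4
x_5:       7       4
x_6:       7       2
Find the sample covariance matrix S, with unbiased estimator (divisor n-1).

Step 1 — column means:
  mean(X_1) = (8 + 8 + 6 + 2 + 7 + 7) / 6 = 38/6 = 6.3333
  mean(X_2) = (6 + 8 + 1 + 4 + 4 + 2) / 6 = 25/6 = 4.1667

Step 2 — sample covariance S[i,j] = (1/(n-1)) · Σ_k (x_{k,i} - mean_i) · (x_{k,j} - mean_j), with n-1 = 5.
  S[X_1,X_1] = ((1.6667)·(1.6667) + (1.6667)·(1.6667) + (-0.3333)·(-0.3333) + (-4.3333)·(-4.3333) + (0.6667)·(0.6667) + (0.6667)·(0.6667)) / 5 = 25.3333/5 = 5.0667
  S[X_1,X_2] = ((1.6667)·(1.8333) + (1.6667)·(3.8333) + (-0.3333)·(-3.1667) + (-4.3333)·(-0.1667) + (0.6667)·(-0.1667) + (0.6667)·(-2.1667)) / 5 = 9.6667/5 = 1.9333
  S[X_2,X_2] = ((1.8333)·(1.8333) + (3.8333)·(3.8333) + (-3.1667)·(-3.1667) + (-0.1667)·(-0.1667) + (-0.1667)·(-0.1667) + (-2.1667)·(-2.1667)) / 5 = 32.8333/5 = 6.5667

S is symmetric (S[j,i] = S[i,j]). Assembling:

S = [[5.0667, 1.9333],
 [1.9333, 6.5667]]


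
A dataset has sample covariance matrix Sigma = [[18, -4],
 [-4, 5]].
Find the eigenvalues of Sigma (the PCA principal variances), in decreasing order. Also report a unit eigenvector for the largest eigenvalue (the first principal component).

Step 1 — characteristic polynomial of 2×2 Sigma:
  det(Sigma - λI) = λ² - trace · λ + det = 0.
  trace = 18 + 5 = 23, det = 18·5 - (-4)² = 74.
Step 2 — discriminant:
  Δ = trace² - 4·det = 529 - 296 = 233.
Step 3 — eigenvalues:
  λ = (trace ± √Δ)/2 = (23 ± 15.2643)/2,
  λ_1 = 19.1322,  λ_2 = 3.8678.

Step 4 — unit eigenvector for λ_1: solve (Sigma - λ_1 I)v = 0. First row:
  (18 - 19.1322)·v_x + (-4)·v_y = 0, i.e. (-1.1322)·v_x + (-4)·v_y = 0,
  so v ∝ (b, λ_1 - a) = (-4, 1.1322); multiply by -1 so the first entry is positive: u = (4, -1.1322).
  ||u|| = √((4)² + (-1.1322)²) = √(17.2818) ≈ 4.1571,
  v_1 = u/||u|| ≈ (0.9622, -0.2723) (||v_1|| = 1).

λ_1 = 19.1322,  λ_2 = 3.8678;  v_1 ≈ (0.9622, -0.2723)


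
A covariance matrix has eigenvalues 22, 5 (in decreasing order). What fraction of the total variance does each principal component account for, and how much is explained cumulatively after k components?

Step 1 — total variance = trace(Sigma) = Σ λ_i = 22 + 5 = 27.

Step 2 — fraction explained by component i = λ_i / Σ λ:
  PC1: 22/27 = 0.8148
  PC2: 5/27 = 0.1852

Step 3 — cumulative fraction after k components = (λ_1 + ... + λ_k) / Σ λ:
  k = 1: 22/27 = 0.8148
  k = 2: (22 + 5)/27 = 27/27 = 1

Summary (fraction, with percent):

explained: PC1 0.8148 (81.48%), PC2 0.1852 (18.52%);  cumulative: 0.8148, 1


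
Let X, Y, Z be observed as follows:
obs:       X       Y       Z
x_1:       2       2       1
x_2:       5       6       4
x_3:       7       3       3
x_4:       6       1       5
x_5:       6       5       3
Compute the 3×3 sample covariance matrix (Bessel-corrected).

Step 1 — column means:
  mean(X) = (2 + 5 + 7 + 6 + 6) / 5 = 26/5 = 5.2
  mean(Y) = (2 + 6 + 3 + 1 + 5) / 5 = 17/5 = 3.4
  mean(Z) = (1 + 4 + 3 + 5 + 3) / 5 = 16/5 = 3.2

Step 2 — sample covariance S[i,j] = (1/(n-1)) · Σ_k (x_{k,i} - mean_i) · (x_{k,j} - mean_j), with n-1 = 4.
  S[X,X] = ((-3.2)·(-3.2) + (-0.2)·(-0.2) + (1.8)·(1.8) + (0.8)·(0.8) + (0.8)·(0.8)) / 4 = 14.8/4 = 3.7
  S[X,Y] = ((-3.2)·(-1.4) + (-0.2)·(2.6) + (1.8)·(-0.4) + (0.8)·(-2.4) + (0.8)·(1.6)) / 4 = 2.6/4 = 0.65
  S[X,Z] = ((-3.2)·(-2.2) + (-0.2)·(0.8) + (1.8)·(-0.2) + (0.8)·(1.8) + (0.8)·(-0.2)) / 4 = 7.8/4 = 1.95
  S[Y,Y] = ((-1.4)·(-1.4) + (2.6)·(2.6) + (-0.4)·(-0.4) + (-2.4)·(-2.4) + (1.6)·(1.6)) / 4 = 17.2/4 = 4.3
  S[Y,Z] = ((-1.4)·(-2.2) + (2.6)·(0.8) + (-0.4)·(-0.2) + (-2.4)·(1.8) + (1.6)·(-0.2)) / 4 = 0.6/4 = 0.15
  S[Z,Z] = ((-2.2)·(-2.2) + (0.8)·(0.8) + (-0.2)·(-0.2) + (1.8)·(1.8) + (-0.2)·(-0.2)) / 4 = 8.8/4 = 2.2

S is symmetric (S[j,i] = S[i,j]). Assembling:

S = [[3.7, 0.65, 1.95],
 [0.65, 4.3, 0.15],
 [1.95, 0.15, 2.2]]


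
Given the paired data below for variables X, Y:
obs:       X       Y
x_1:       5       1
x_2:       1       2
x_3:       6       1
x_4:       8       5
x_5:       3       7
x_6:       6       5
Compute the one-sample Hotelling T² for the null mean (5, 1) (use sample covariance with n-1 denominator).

Step 1 — sample mean vector:
  mean(X) = (5 + 1 + 6 + 8 + 3 + 6) / 6 = 29/6 = 4.8333
  mean(Y) = (1 + 2 + 1 + 5 + 7 + 5) / 6 = 21/6 = 3.5
  x̄ = (4.8333, 3.5),  deviation x̄ - mu_0 = (4.8333, 3.5) - (5, 1) = (-0.1667, 2.5).

Step 2 — sample covariance matrix, S[i,j] = (1/(n-1)) · Σ_k (x_{k,i} - mean_i) · (x_{k,j} - mean_j), divisor n-1 = 5:
  S[X,X] = ((0.1667)·(0.1667) + (-3.8333)·(-3.8333) + (1.1667)·(1.1667) + (3.1667)·(3.1667) + (-1.8333)·(-1.8333) + (1.1667)·(1.1667)) / 5 = 30.8333/5 = 6.1667
  S[X,Y] = ((0.1667)·(-2.5) + (-3.8333)·(-1.5) + (1.1667)·(-2.5) + (3.1667)·(1.5) + (-1.8333)·(3.5) + (1.1667)·(1.5)) / 5 = 2.5/5 = 0.5
  S[Y,Y] = ((-2.5)·(-2.5) + (-1.5)·(-1.5) + (-2.5)·(-2.5) + (1.5)·(1.5) + (3.5)·(3.5) + (1.5)·(1.5)) / 5 = 31.5/5 = 6.3
  S = [[6.1667, 0.5],
 [0.5, 6.3]].

Step 3 — invert S. det(S) = 6.1667·6.3 - (0.5)² = 38.6.
  S^{-1} = (1/det) · [[d, -b], [-b, a]] = [[0.1632, -0.013],
 [-0.013, 0.1598]].

Step 4 — quadratic form (x̄ - mu_0)^T · S^{-1} · (x̄ - mu_0):
  S^{-1} · (x̄ - mu_0) = (-0.0596, 0.4016),
  (x̄ - mu_0)^T · [...] = (-0.1667)·(-0.0596) + (2.5)·(0.4016) = 1.0138.

Step 5 — scale by n: T² = 6 · 1.0138 = 6.0829.

T² ≈ 6.0829


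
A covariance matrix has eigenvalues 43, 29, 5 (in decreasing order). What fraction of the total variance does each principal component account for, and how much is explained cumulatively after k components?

Step 1 — total variance = trace(Sigma) = Σ λ_i = 43 + 29 + 5 = 77.

Step 2 — fraction explained by component i = λ_i / Σ λ:
  PC1: 43/77 = 0.5584
  PC2: 29/77 = 0.3766
  PC3: 5/77 = 0.0649

Step 3 — cumulative fraction after k components = (λ_1 + ... + λ_k) / Σ λ:
  k = 1: 43/77 = 0.5584
  k = 2: (43 + 29)/77 = 72/77 = 0.9351
  k = 3: (43 + 29 + 5)/77 = 77/77 = 1

Summary (fraction, with percent):

explained: PC1 0.5584 (55.84%), PC2 0.3766 (37.66%), PC3 0.0649 (6.49%);  cumulative: 0.5584, 0.9351, 1


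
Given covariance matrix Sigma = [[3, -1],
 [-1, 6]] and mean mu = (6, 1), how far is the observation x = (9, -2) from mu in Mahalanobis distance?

Step 1 — centre the observation: (x - mu) = (3, -3).

Step 2 — invert Sigma. det(Sigma) = 3·6 - (-1)² = 17.
  Sigma^{-1} = (1/det) · [[d, -b], [-b, a]] = [[0.3529, 0.0588],
 [0.0588, 0.1765]].

Step 3 — form the quadratic (x - mu)^T · Sigma^{-1} · (x - mu):
  Sigma^{-1} · (x - mu) = (0.8824, -0.3529).
  (x - mu)^T · [Sigma^{-1} · (x - mu)] = (3)·(0.8824) + (-3)·(-0.3529) = 3.7059.

Step 4 — take square root: d = √(3.7059) ≈ 1.9251.

d(x, mu) = √(3.7059) ≈ 1.9251


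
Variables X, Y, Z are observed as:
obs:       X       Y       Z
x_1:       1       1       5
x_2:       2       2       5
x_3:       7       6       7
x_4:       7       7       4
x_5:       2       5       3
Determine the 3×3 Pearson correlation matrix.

Step 1 — column means:
  mean(X) = (1 + 2 + 7 + 7 + 2) / 5 = 19/5 = 3.8
  mean(Y) = (1 + 2 + 6 + 7 + 5) / 5 = 21/5 = 4.2
  mean(Z) = (5 + 5 + 7 + 4 + 3) / 5 = 24/5 = 4.8

Step 2 — sample variances and covariances s[i,j] = (1/(n-1)) · Σ_k (x_{k,i} - mean_i) · (x_{k,j} - mean_j), with n-1 = 4:
  s[X,X] = ((-2.8)·(-2.8) + (-1.8)·(-1.8) + (3.2)·(3.2) + (3.2)·(3.2) + (-1.8)·(-1.8)) / 4 = 34.8/4 = 8.7
  s[X,Y] = ((-2.8)·(-3.2) + (-1.8)·(-2.2) + (3.2)·(1.8) + (3.2)·(2.8) + (-1.8)·(0.8)) / 4 = 26.2/4 = 6.55
  s[X,Z] = ((-2.8)·(0.2) + (-1.8)·(0.2) + (3.2)·(2.2) + (3.2)·(-0.8) + (-1.8)·(-1.8)) / 4 = 6.8/4 = 1.7
  s[Y,Y] = ((-3.2)·(-3.2) + (-2.2)·(-2.2) + (1.8)·(1.8) + (2.8)·(2.8) + (0.8)·(0.8)) / 4 = 26.8/4 = 6.7
  s[Y,Z] = ((-3.2)·(0.2) + (-2.2)·(0.2) + (1.8)·(2.2) + (2.8)·(-0.8) + (0.8)·(-1.8)) / 4 = -0.8/4 = -0.2
  s[Z,Z] = ((0.2)·(0.2) + (0.2)·(0.2) + (2.2)·(2.2) + (-0.8)·(-0.8) + (-1.8)·(-1.8)) / 4 = 8.8/4 = 2.2
  Sample standard deviations s_i = √(s[i,i]):
  s(X) = √(8.7) = 2.9496
  s(Y) = √(6.7) = 2.5884
  s(Z) = √(2.2) = 1.4832

Step 3 — r_{ij} = s_{ij} / (s_i · s_j):
  r[X,X] = 1 (diagonal).
  r[X,Y] = 6.55 / (2.9496 · 2.5884) = 6.55 / 7.6348 = 0.8579
  r[X,Z] = 1.7 / (2.9496 · 1.4832) = 1.7 / 4.3749 = 0.3886
  r[Y,Y] = 1 (diagonal).
  r[Y,Z] = -0.2 / (2.5884 · 1.4832) = -0.2 / 3.8393 = -0.0521
  r[Z,Z] = 1 (diagonal).

R is symmetric with unit diagonal. Assembling:

R = [[1, 0.8579, 0.3886],
 [0.8579, 1, -0.0521],
 [0.3886, -0.0521, 1]]


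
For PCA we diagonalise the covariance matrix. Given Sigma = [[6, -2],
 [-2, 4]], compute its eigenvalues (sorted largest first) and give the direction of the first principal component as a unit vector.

Step 1 — characteristic polynomial of 2×2 Sigma:
  det(Sigma - λI) = λ² - trace · λ + det = 0.
  trace = 6 + 4 = 10, det = 6·4 - (-2)² = 20.
Step 2 — discriminant:
  Δ = trace² - 4·det = 100 - 80 = 20.
Step 3 — eigenvalues:
  λ = (trace ± √Δ)/2 = (10 ± 4.4721)/2,
  λ_1 = 7.2361,  λ_2 = 2.7639.

Step 4 — unit eigenvector for λ_1: solve (Sigma - λ_1 I)v = 0. First row:
  (6 - 7.2361)·v_x + (-2)·v_y = 0, i.e. (-1.2361)·v_x + (-2)·v_y = 0,
  so v ∝ (b, λ_1 - a) = (-2, 1.2361); multiply by -1 so the first entry is positive: u = (2, -1.2361).
  ||u|| = √((2)² + (-1.2361)²) = √(5.5279) ≈ 2.3511,
  v_1 = u/||u|| ≈ (0.8507, -0.5257) (||v_1|| = 1).

λ_1 = 7.2361,  λ_2 = 2.7639;  v_1 ≈ (0.8507, -0.5257)


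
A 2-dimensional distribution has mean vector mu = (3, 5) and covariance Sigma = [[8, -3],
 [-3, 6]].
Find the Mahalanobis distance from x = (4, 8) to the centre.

Step 1 — centre the observation: (x - mu) = (1, 3).

Step 2 — invert Sigma. det(Sigma) = 8·6 - (-3)² = 39.
  Sigma^{-1} = (1/det) · [[d, -b], [-b, a]] = [[0.1538, 0.0769],
 [0.0769, 0.2051]].

Step 3 — form the quadratic (x - mu)^T · Sigma^{-1} · (x - mu):
  Sigma^{-1} · (x - mu) = (0.3846, 0.6923).
  (x - mu)^T · [Sigma^{-1} · (x - mu)] = (1)·(0.3846) + (3)·(0.6923) = 2.4615.

Step 4 — take square root: d = √(2.4615) ≈ 1.5689.

d(x, mu) = √(2.4615) ≈ 1.5689


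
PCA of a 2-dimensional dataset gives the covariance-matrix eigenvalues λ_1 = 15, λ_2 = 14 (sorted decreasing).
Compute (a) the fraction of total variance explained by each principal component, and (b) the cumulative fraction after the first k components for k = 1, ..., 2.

Step 1 — total variance = trace(Sigma) = Σ λ_i = 15 + 14 = 29.

Step 2 — fraction explained by component i = λ_i / Σ λ:
  PC1: 15/29 = 0.5172
  PC2: 14/29 = 0.4828

Step 3 — cumulative fraction after k components = (λ_1 + ... + λ_k) / Σ λ:
  k = 1: 15/29 = 0.5172
  k = 2: (15 + 14)/29 = 29/29 = 1

Summary (fraction, with percent):

explained: PC1 0.5172 (51.72%), PC2 0.4828 (48.28%);  cumulative: 0.5172, 1


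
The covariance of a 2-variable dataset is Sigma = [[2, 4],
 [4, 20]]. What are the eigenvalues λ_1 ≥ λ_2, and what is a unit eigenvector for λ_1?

Step 1 — characteristic polynomial of 2×2 Sigma:
  det(Sigma - λI) = λ² - trace · λ + det = 0.
  trace = 2 + 20 = 22, det = 2·20 - (4)² = 24.
Step 2 — discriminant:
  Δ = trace² - 4·det = 484 - 96 = 388.
Step 3 — eigenvalues:
  λ = (trace ± √Δ)/2 = (22 ± 19.6977)/2,
  λ_1 = 20.8489,  λ_2 = 1.1511.

Step 4 — unit eigenvector for λ_1: solve (Sigma - λ_1 I)v = 0. First row:
  (2 - 20.8489)·v_x + (4)·v_y = 0, i.e. (-18.8489)·v_x + (4)·v_y = 0,
  so v ∝ (b, λ_1 - a) = (4, 18.8489) = u.
  ||u|| = √((4)² + (18.8489)²) = √(371.2794) ≈ 19.2686,
  v_1 = u/||u|| ≈ (0.2076, 0.9782) (||v_1|| = 1).

λ_1 = 20.8489,  λ_2 = 1.1511;  v_1 ≈ (0.2076, 0.9782)


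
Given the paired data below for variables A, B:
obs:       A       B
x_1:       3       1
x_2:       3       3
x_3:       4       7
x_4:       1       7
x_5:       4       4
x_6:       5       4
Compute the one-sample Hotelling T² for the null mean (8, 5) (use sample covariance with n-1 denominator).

Step 1 — sample mean vector:
  mean(A) = (3 + 3 + 4 + 1 + 4 + 5) / 6 = 20/6 = 3.3333
  mean(B) = (1 + 3 + 7 + 7 + 4 + 4) / 6 = 26/6 = 4.3333
  x̄ = (3.3333, 4.3333),  deviation x̄ - mu_0 = (3.3333, 4.3333) - (8, 5) = (-4.6667, -0.6667).

Step 2 — sample covariance matrix, S[i,j] = (1/(n-1)) · Σ_k (x_{k,i} - mean_i) · (x_{k,j} - mean_j), divisor n-1 = 5:
  S[A,A] = ((-0.3333)·(-0.3333) + (-0.3333)·(-0.3333) + (0.6667)·(0.6667) + (-2.3333)·(-2.3333) + (0.6667)·(0.6667) + (1.6667)·(1.6667)) / 5 = 9.3333/5 = 1.8667
  S[A,B] = ((-0.3333)·(-3.3333) + (-0.3333)·(-1.3333) + (0.6667)·(2.6667) + (-2.3333)·(2.6667) + (0.6667)·(-0.3333) + (1.6667)·(-0.3333)) / 5 = -3.6667/5 = -0.7333
  S[B,B] = ((-3.3333)·(-3.3333) + (-1.3333)·(-1.3333) + (2.6667)·(2.6667) + (2.6667)·(2.6667) + (-0.3333)·(-0.3333) + (-0.3333)·(-0.3333)) / 5 = 27.3333/5 = 5.4667
  S = [[1.8667, -0.7333],
 [-0.7333, 5.4667]].

Step 3 — invert S. det(S) = 1.8667·5.4667 - (-0.7333)² = 9.6667.
  S^{-1} = (1/det) · [[d, -b], [-b, a]] = [[0.5655, 0.0759],
 [0.0759, 0.1931]].

Step 4 — quadratic form (x̄ - mu_0)^T · S^{-1} · (x̄ - mu_0):
  S^{-1} · (x̄ - mu_0) = (-2.6897, -0.4828),
  (x̄ - mu_0)^T · [...] = (-4.6667)·(-2.6897) + (-0.6667)·(-0.4828) = 12.8736.

Step 5 — scale by n: T² = 6 · 12.8736 = 77.2414.

T² ≈ 77.2414


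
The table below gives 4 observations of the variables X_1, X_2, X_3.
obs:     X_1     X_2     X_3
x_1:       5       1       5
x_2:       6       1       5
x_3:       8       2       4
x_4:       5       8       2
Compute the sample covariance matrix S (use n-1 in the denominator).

Step 1 — column means:
  mean(X_1) = (5 + 6 + 8 + 5) / 4 = 24/4 = 6
  mean(X_2) = (1 + 1 + 2 + 8) / 4 = 12/4 = 3
  mean(X_3) = (5 + 5 + 4 + 2) / 4 = 16/4 = 4

Step 2 — sample covariance S[i,j] = (1/(n-1)) · Σ_k (x_{k,i} - mean_i) · (x_{k,j} - mean_j), with n-1 = 3.
  S[X_1,X_1] = ((-1)·(-1) + (0)·(0) + (2)·(2) + (-1)·(-1)) / 3 = 6/3 = 2
  S[X_1,X_2] = ((-1)·(-2) + (0)·(-2) + (2)·(-1) + (-1)·(5)) / 3 = -5/3 = -1.6667
  S[X_1,X_3] = ((-1)·(1) + (0)·(1) + (2)·(0) + (-1)·(-2)) / 3 = 1/3 = 0.3333
  S[X_2,X_2] = ((-2)·(-2) + (-2)·(-2) + (-1)·(-1) + (5)·(5)) / 3 = 34/3 = 11.3333
  S[X_2,X_3] = ((-2)·(1) + (-2)·(1) + (-1)·(0) + (5)·(-2)) / 3 = -14/3 = -4.6667
  S[X_3,X_3] = ((1)·(1) + (1)·(1) + (0)·(0) + (-2)·(-2)) / 3 = 6/3 = 2

S is symmetric (S[j,i] = S[i,j]). Assembling:

S = [[2, -1.6667, 0.3333],
 [-1.6667, 11.3333, -4.6667],
 [0.3333, -4.6667, 2]]


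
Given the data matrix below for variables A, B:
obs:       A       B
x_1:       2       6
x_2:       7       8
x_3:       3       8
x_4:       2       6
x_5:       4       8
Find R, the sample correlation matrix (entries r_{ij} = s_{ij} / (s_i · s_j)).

Step 1 — column means:
  mean(A) = (2 + 7 + 3 + 2 + 4) / 5 = 18/5 = 3.6
  mean(B) = (6 + 8 + 8 + 6 + 8) / 5 = 36/5 = 7.2

Step 2 — sample variances and covariances s[i,j] = (1/(n-1)) · Σ_k (x_{k,i} - mean_i) · (x_{k,j} - mean_j), with n-1 = 4:
  s[A,A] = ((-1.6)·(-1.6) + (3.4)·(3.4) + (-0.6)·(-0.6) + (-1.6)·(-1.6) + (0.4)·(0.4)) / 4 = 17.2/4 = 4.3
  s[A,B] = ((-1.6)·(-1.2) + (3.4)·(0.8) + (-0.6)·(0.8) + (-1.6)·(-1.2) + (0.4)·(0.8)) / 4 = 6.4/4 = 1.6
  s[B,B] = ((-1.2)·(-1.2) + (0.8)·(0.8) + (0.8)·(0.8) + (-1.2)·(-1.2) + (0.8)·(0.8)) / 4 = 4.8/4 = 1.2
  Sample standard deviations s_i = √(s[i,i]):
  s(A) = √(4.3) = 2.0736
  s(B) = √(1.2) = 1.0954

Step 3 — r_{ij} = s_{ij} / (s_i · s_j):
  r[A,A] = 1 (diagonal).
  r[A,B] = 1.6 / (2.0736 · 1.0954) = 1.6 / 2.2716 = 0.7044
  r[B,B] = 1 (diagonal).

R is symmetric with unit diagonal. Assembling:

R = [[1, 0.7044],
 [0.7044, 1]]


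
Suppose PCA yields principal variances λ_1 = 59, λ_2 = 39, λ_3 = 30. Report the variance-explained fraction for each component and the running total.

Step 1 — total variance = trace(Sigma) = Σ λ_i = 59 + 39 + 30 = 128.

Step 2 — fraction explained by component i = λ_i / Σ λ:
  PC1: 59/128 = 0.4609
  PC2: 39/128 = 0.3047
  PC3: 30/128 = 0.2344

Step 3 — cumulative fraction after k components = (λ_1 + ... + λ_k) / Σ λ:
  k = 1: 59/128 = 0.4609
  k = 2: (59 + 39)/128 = 98/128 = 0.7656
  k = 3: (59 + 39 + 30)/128 = 128/128 = 1

Summary (fraction, with percent):

explained: PC1 0.4609 (46.09%), PC2 0.3047 (30.47%), PC3 0.2344 (23.44%);  cumulative: 0.4609, 0.7656, 1


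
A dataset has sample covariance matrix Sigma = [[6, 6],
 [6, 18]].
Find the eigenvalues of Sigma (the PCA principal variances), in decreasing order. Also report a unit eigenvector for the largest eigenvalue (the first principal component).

Step 1 — characteristic polynomial of 2×2 Sigma:
  det(Sigma - λI) = λ² - trace · λ + det = 0.
  trace = 6 + 18 = 24, det = 6·18 - (6)² = 72.
Step 2 — discriminant:
  Δ = trace² - 4·det = 576 - 288 = 288.
Step 3 — eigenvalues:
  λ = (trace ± √Δ)/2 = (24 ± 16.9706)/2,
  λ_1 = 20.4853,  λ_2 = 3.5147.

Step 4 — unit eigenvector for λ_1: solve (Sigma - λ_1 I)v = 0. First row:
  (6 - 20.4853)·v_x + (6)·v_y = 0, i.e. (-14.4853)·v_x + (6)·v_y = 0,
  so v ∝ (b, λ_1 - a) = (6, 14.4853) = u.
  ||u|| = √((6)² + (14.4853)²) = √(245.8234) ≈ 15.6788,
  v_1 = u/||u|| ≈ (0.3827, 0.9239) (||v_1|| = 1).

λ_1 = 20.4853,  λ_2 = 3.5147;  v_1 ≈ (0.3827, 0.9239)


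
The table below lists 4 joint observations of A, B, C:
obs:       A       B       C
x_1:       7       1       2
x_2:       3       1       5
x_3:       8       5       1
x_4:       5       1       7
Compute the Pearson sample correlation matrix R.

Step 1 — column means:
  mean(A) = (7 + 3 + 8 + 5) / 4 = 23/4 = 5.75
  mean(B) = (1 + 1 + 5 + 1) / 4 = 8/4 = 2
  mean(C) = (2 + 5 + 1 + 7) / 4 = 15/4 = 3.75

Step 2 — sample variances and covariances s[i,j] = (1/(n-1)) · Σ_k (x_{k,i} - mean_i) · (x_{k,j} - mean_j), with n-1 = 3:
  s[A,A] = ((1.25)·(1.25) + (-2.75)·(-2.75) + (2.25)·(2.25) + (-0.75)·(-0.75)) / 3 = 14.75/3 = 4.9167
  s[A,B] = ((1.25)·(-1) + (-2.75)·(-1) + (2.25)·(3) + (-0.75)·(-1)) / 3 = 9/3 = 3
  s[A,C] = ((1.25)·(-1.75) + (-2.75)·(1.25) + (2.25)·(-2.75) + (-0.75)·(3.25)) / 3 = -14.25/3 = -4.75
  s[B,B] = ((-1)·(-1) + (-1)·(-1) + (3)·(3) + (-1)·(-1)) / 3 = 12/3 = 4
  s[B,C] = ((-1)·(-1.75) + (-1)·(1.25) + (3)·(-2.75) + (-1)·(3.25)) / 3 = -11/3 = -3.6667
  s[C,C] = ((-1.75)·(-1.75) + (1.25)·(1.25) + (-2.75)·(-2.75) + (3.25)·(3.25)) / 3 = 22.75/3 = 7.5833
  Sample standard deviations s_i = √(s[i,i]):
  s(A) = √(4.9167) = 2.2174
  s(B) = √(4) = 2
  s(C) = √(7.5833) = 2.7538

Step 3 — r_{ij} = s_{ij} / (s_i · s_j):
  r[A,A] = 1 (diagonal).
  r[A,B] = 3 / (2.2174 · 2) = 3 / 4.4347 = 0.6765
  r[A,C] = -4.75 / (2.2174 · 2.7538) = -4.75 / 6.1061 = -0.7779
  r[B,B] = 1 (diagonal).
  r[B,C] = -3.6667 / (2 · 2.7538) = -3.6667 / 5.5076 = -0.6658
  r[C,C] = 1 (diagonal).

R is symmetric with unit diagonal. Assembling:

R = [[1, 0.6765, -0.7779],
 [0.6765, 1, -0.6658],
 [-0.7779, -0.6658, 1]]


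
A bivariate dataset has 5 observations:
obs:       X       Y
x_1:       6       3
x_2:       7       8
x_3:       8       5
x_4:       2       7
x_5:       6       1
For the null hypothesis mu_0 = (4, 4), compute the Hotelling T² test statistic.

Step 1 — sample mean vector:
  mean(X) = (6 + 7 + 8 + 2 + 6) / 5 = 29/5 = 5.8
  mean(Y) = (3 + 8 + 5 + 7 + 1) / 5 = 24/5 = 4.8
  x̄ = (5.8, 4.8),  deviation x̄ - mu_0 = (5.8, 4.8) - (4, 4) = (1.8, 0.8).

Step 2 — sample covariance matrix, S[i,j] = (1/(n-1)) · Σ_k (x_{k,i} - mean_i) · (x_{k,j} - mean_j), divisor n-1 = 4:
  S[X,X] = ((0.2)·(0.2) + (1.2)·(1.2) + (2.2)·(2.2) + (-3.8)·(-3.8) + (0.2)·(0.2)) / 4 = 20.8/4 = 5.2
  S[X,Y] = ((0.2)·(-1.8) + (1.2)·(3.2) + (2.2)·(0.2) + (-3.8)·(2.2) + (0.2)·(-3.8)) / 4 = -5.2/4 = -1.3
  S[Y,Y] = ((-1.8)·(-1.8) + (3.2)·(3.2) + (0.2)·(0.2) + (2.2)·(2.2) + (-3.8)·(-3.8)) / 4 = 32.8/4 = 8.2
  S = [[5.2, -1.3],
 [-1.3, 8.2]].

Step 3 — invert S. det(S) = 5.2·8.2 - (-1.3)² = 40.95.
  S^{-1} = (1/det) · [[d, -b], [-b, a]] = [[0.2002, 0.0317],
 [0.0317, 0.127]].

Step 4 — quadratic form (x̄ - mu_0)^T · S^{-1} · (x̄ - mu_0):
  S^{-1} · (x̄ - mu_0) = (0.3858, 0.1587),
  (x̄ - mu_0)^T · [...] = (1.8)·(0.3858) + (0.8)·(0.1587) = 0.8215.

Step 5 — scale by n: T² = 5 · 0.8215 = 4.1074.

T² ≈ 4.1074


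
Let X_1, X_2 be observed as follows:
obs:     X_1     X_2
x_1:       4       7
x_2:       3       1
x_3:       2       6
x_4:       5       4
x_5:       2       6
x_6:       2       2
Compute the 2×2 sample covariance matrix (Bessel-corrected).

Step 1 — column means:
  mean(X_1) = (4 + 3 + 2 + 5 + 2 + 2) / 6 = 18/6 = 3
  mean(X_2) = (7 + 1 + 6 + 4 + 6 + 2) / 6 = 26/6 = 4.3333

Step 2 — sample covariance S[i,j] = (1/(n-1)) · Σ_k (x_{k,i} - mean_i) · (x_{k,j} - mean_j), with n-1 = 5.
  S[X_1,X_1] = ((1)·(1) + (0)·(0) + (-1)·(-1) + (2)·(2) + (-1)·(-1) + (-1)·(-1)) / 5 = 8/5 = 1.6
  S[X_1,X_2] = ((1)·(2.6667) + (0)·(-3.3333) + (-1)·(1.6667) + (2)·(-0.3333) + (-1)·(1.6667) + (-1)·(-2.3333)) / 5 = 1/5 = 0.2
  S[X_2,X_2] = ((2.6667)·(2.6667) + (-3.3333)·(-3.3333) + (1.6667)·(1.6667) + (-0.3333)·(-0.3333) + (1.6667)·(1.6667) + (-2.3333)·(-2.3333)) / 5 = 29.3333/5 = 5.8667

S is symmetric (S[j,i] = S[i,j]). Assembling:

S = [[1.6, 0.2],
 [0.2, 5.8667]]


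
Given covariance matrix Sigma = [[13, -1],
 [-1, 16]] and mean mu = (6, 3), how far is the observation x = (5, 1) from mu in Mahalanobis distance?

Step 1 — centre the observation: (x - mu) = (-1, -2).

Step 2 — invert Sigma. det(Sigma) = 13·16 - (-1)² = 207.
  Sigma^{-1} = (1/det) · [[d, -b], [-b, a]] = [[0.0773, 0.0048],
 [0.0048, 0.0628]].

Step 3 — form the quadratic (x - mu)^T · Sigma^{-1} · (x - mu):
  Sigma^{-1} · (x - mu) = (-0.087, -0.1304).
  (x - mu)^T · [Sigma^{-1} · (x - mu)] = (-1)·(-0.087) + (-2)·(-0.1304) = 0.3478.

Step 4 — take square root: d = √(0.3478) ≈ 0.5898.

d(x, mu) = √(0.3478) ≈ 0.5898


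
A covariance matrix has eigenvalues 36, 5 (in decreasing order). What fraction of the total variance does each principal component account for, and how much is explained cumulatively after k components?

Step 1 — total variance = trace(Sigma) = Σ λ_i = 36 + 5 = 41.

Step 2 — fraction explained by component i = λ_i / Σ λ:
  PC1: 36/41 = 0.878
  PC2: 5/41 = 0.122

Step 3 — cumulative fraction after k components = (λ_1 + ... + λ_k) / Σ λ:
  k = 1: 36/41 = 0.878
  k = 2: (36 + 5)/41 = 41/41 = 1

Summary (fraction, with percent):

explained: PC1 0.878 (87.8%), PC2 0.122 (12.2%);  cumulative: 0.878, 1


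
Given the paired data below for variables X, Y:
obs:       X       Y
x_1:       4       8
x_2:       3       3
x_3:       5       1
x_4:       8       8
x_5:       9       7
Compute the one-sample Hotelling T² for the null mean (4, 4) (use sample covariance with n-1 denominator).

Step 1 — sample mean vector:
  mean(X) = (4 + 3 + 5 + 8 + 9) / 5 = 29/5 = 5.8
  mean(Y) = (8 + 3 + 1 + 8 + 7) / 5 = 27/5 = 5.4
  x̄ = (5.8, 5.4),  deviation x̄ - mu_0 = (5.8, 5.4) - (4, 4) = (1.8, 1.4).

Step 2 — sample covariance matrix, S[i,j] = (1/(n-1)) · Σ_k (x_{k,i} - mean_i) · (x_{k,j} - mean_j), divisor n-1 = 4:
  S[X,X] = ((-1.8)·(-1.8) + (-2.8)·(-2.8) + (-0.8)·(-0.8) + (2.2)·(2.2) + (3.2)·(3.2)) / 4 = 26.8/4 = 6.7
  S[X,Y] = ((-1.8)·(2.6) + (-2.8)·(-2.4) + (-0.8)·(-4.4) + (2.2)·(2.6) + (3.2)·(1.6)) / 4 = 16.4/4 = 4.1
  S[Y,Y] = ((2.6)·(2.6) + (-2.4)·(-2.4) + (-4.4)·(-4.4) + (2.6)·(2.6) + (1.6)·(1.6)) / 4 = 41.2/4 = 10.3
  S = [[6.7, 4.1],
 [4.1, 10.3]].

Step 3 — invert S. det(S) = 6.7·10.3 - (4.1)² = 52.2.
  S^{-1} = (1/det) · [[d, -b], [-b, a]] = [[0.1973, -0.0785],
 [-0.0785, 0.1284]].

Step 4 — quadratic form (x̄ - mu_0)^T · S^{-1} · (x̄ - mu_0):
  S^{-1} · (x̄ - mu_0) = (0.2452, 0.0383),
  (x̄ - mu_0)^T · [...] = (1.8)·(0.2452) + (1.4)·(0.0383) = 0.495.

Step 5 — scale by n: T² = 5 · 0.495 = 2.4751.

T² ≈ 2.4751
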